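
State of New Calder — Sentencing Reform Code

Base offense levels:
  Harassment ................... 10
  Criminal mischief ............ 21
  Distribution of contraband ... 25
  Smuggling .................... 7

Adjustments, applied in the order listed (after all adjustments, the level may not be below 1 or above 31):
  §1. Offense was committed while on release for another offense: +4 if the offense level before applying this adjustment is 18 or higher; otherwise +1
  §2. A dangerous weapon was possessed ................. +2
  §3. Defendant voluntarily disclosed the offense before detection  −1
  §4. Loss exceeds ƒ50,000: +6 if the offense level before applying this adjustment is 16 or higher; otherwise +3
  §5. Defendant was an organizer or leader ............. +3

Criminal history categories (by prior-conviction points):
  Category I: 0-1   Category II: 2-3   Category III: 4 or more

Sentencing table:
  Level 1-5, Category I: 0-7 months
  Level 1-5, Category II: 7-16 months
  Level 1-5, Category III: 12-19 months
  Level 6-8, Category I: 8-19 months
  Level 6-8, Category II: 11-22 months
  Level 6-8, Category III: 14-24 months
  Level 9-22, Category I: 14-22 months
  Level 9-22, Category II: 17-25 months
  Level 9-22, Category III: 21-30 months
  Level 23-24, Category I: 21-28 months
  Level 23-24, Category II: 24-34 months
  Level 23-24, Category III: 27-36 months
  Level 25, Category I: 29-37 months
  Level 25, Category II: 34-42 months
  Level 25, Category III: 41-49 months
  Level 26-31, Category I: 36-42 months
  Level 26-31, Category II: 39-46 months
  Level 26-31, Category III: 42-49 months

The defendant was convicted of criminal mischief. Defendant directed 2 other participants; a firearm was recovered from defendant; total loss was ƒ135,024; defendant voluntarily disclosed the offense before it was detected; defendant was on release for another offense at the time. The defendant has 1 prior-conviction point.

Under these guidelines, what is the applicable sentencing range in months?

Base offense level for criminal mischief: 21.
§1 applies (level before this adjustment is 21 ≥ 18, so +4): 21 + 4 = 25.
§2 applies: 25 + 2 = 27.
§3 applies: 27 − 1 = 26.
§4 applies (level before this adjustment is 26 ≥ 16, so +6): 26 + 6 = 32.
§5 applies: 32 + 3 = 35.
Level 35 exceeds the maximum of 31; capped at 31.
Final offense level: 31.
Criminal history: 1 prior point → Category I (0-1).
Level 31 falls in the 26-31 band.
Grid: Level 26-31 × Category I = 36-42 months.

36-42 months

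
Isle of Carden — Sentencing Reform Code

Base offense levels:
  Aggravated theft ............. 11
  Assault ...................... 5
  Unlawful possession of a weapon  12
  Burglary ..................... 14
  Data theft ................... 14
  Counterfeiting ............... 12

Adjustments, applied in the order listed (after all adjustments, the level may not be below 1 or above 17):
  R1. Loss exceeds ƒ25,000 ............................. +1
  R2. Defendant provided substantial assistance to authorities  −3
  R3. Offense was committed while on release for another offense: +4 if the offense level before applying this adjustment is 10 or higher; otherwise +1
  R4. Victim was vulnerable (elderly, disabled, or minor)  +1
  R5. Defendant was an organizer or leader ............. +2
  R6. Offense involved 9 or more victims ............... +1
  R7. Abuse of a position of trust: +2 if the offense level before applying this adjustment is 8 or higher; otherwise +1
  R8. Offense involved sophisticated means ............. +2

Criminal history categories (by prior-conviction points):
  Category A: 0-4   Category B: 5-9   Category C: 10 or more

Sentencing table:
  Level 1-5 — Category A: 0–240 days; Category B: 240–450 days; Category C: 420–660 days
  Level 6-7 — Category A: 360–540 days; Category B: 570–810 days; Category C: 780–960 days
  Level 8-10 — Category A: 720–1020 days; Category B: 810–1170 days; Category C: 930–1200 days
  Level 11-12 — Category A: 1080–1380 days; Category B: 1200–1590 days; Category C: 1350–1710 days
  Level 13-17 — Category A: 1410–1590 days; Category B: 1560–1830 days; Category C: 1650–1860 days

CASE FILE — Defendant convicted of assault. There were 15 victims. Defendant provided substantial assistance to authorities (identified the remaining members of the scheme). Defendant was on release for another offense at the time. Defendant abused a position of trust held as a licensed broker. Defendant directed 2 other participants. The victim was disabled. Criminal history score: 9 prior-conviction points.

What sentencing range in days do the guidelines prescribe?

810-1170 days

Base offense level for assault: 5.
R2 applies: 5 − 3 = 2.
R3 applies (level before this adjustment is 2 < 10, so +1): 2 + 1 = 3.
R4 applies: 3 + 1 = 4.
R5 applies: 4 + 2 = 6.
R6 applies: 6 + 1 = 7.
R7 applies (level before this adjustment is 7 < 8, so +1): 7 + 1 = 8.
R8 does not apply.
Final offense level: 8.
Criminal history: 9 prior points → Category B (5-9).
Level 8 falls in the 8-10 band.
Grid: Level 8-10 × Category B = 810-1170 days.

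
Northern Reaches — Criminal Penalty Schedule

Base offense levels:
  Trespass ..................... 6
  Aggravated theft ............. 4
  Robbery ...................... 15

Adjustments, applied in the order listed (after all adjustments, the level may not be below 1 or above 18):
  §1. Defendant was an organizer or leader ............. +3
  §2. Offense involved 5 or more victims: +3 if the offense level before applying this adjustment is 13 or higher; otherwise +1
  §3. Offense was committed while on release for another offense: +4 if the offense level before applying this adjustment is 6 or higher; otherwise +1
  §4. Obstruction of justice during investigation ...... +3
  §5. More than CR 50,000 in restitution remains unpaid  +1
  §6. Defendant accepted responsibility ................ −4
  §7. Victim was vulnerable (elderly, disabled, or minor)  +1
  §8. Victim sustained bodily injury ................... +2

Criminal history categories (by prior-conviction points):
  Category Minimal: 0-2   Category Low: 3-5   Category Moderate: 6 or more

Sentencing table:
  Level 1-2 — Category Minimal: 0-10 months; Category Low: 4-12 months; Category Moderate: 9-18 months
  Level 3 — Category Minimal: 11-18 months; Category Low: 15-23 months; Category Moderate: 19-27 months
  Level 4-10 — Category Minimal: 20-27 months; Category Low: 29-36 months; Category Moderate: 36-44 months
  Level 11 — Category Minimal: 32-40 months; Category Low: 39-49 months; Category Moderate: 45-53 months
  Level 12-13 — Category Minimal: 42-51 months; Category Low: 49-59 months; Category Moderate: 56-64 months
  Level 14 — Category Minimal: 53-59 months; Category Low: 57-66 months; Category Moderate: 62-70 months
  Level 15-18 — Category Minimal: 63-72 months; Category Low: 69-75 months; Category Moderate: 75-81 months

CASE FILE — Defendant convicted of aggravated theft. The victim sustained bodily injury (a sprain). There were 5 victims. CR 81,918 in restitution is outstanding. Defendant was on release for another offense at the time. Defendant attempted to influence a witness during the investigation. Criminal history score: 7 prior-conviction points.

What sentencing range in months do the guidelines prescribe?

56-64 months

Base offense level for aggravated theft: 4.
§2 applies (level before this adjustment is 4 < 13, so +1): 4 + 1 = 5.
§3 applies (level before this adjustment is 5 < 6, so +1): 5 + 1 = 6.
§4 applies: 6 + 3 = 9.
§5 applies: 9 + 1 = 10.
§6 does not apply.
§8 applies: 10 + 2 = 12.
Final offense level: 12.
Criminal history: 7 prior points → Category Moderate (6+).
Level 12 falls in the 12-13 band.
Grid: Level 12-13 × Category Moderate = 56-64 months.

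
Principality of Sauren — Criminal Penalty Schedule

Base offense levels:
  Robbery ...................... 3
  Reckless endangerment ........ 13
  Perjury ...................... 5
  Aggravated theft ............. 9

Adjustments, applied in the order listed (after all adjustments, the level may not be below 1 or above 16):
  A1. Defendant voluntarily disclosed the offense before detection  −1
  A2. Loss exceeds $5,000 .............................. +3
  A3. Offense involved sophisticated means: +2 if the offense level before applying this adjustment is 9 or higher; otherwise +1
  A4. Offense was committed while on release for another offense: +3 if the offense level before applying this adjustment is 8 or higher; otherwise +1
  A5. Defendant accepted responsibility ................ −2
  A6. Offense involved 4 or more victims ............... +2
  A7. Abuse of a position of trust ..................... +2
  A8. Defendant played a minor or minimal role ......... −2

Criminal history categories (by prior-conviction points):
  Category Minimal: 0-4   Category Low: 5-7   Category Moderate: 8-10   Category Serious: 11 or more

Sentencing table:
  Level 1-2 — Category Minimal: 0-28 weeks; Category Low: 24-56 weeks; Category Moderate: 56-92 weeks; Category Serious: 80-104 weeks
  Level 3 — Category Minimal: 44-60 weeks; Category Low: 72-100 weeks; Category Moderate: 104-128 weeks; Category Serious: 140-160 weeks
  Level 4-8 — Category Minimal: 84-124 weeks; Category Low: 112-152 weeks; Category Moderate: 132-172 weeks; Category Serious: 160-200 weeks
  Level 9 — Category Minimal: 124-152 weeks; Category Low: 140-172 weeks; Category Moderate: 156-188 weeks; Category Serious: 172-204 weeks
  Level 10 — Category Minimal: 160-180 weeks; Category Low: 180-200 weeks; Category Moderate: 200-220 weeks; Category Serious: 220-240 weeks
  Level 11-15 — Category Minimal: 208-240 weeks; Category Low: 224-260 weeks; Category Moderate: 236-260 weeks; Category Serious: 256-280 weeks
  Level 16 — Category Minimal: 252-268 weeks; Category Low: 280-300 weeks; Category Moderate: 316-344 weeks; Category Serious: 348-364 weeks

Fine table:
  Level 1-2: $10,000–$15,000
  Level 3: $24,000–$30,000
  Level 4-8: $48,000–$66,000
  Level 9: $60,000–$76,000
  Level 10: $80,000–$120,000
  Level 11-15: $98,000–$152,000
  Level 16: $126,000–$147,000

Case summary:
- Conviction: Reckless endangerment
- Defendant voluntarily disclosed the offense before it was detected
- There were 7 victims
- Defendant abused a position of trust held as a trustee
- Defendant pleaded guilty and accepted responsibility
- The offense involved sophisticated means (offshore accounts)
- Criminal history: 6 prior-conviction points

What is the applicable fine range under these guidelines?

Base offense level for reckless endangerment: 13.
A1 applies: 13 − 1 = 12.
A2 does not apply.
A3 applies (level before this adjustment is 12 ≥ 9, so +2): 12 + 2 = 14.
A5 applies: 14 − 2 = 12.
A6 applies: 12 + 2 = 14.
A7 applies: 14 + 2 = 16.
A8 does not apply.
Final offense level: 16.
Level 16 falls in the 16 band.
Fine table: Level 16 → $126,000–$147,000.

$126,000–$147,000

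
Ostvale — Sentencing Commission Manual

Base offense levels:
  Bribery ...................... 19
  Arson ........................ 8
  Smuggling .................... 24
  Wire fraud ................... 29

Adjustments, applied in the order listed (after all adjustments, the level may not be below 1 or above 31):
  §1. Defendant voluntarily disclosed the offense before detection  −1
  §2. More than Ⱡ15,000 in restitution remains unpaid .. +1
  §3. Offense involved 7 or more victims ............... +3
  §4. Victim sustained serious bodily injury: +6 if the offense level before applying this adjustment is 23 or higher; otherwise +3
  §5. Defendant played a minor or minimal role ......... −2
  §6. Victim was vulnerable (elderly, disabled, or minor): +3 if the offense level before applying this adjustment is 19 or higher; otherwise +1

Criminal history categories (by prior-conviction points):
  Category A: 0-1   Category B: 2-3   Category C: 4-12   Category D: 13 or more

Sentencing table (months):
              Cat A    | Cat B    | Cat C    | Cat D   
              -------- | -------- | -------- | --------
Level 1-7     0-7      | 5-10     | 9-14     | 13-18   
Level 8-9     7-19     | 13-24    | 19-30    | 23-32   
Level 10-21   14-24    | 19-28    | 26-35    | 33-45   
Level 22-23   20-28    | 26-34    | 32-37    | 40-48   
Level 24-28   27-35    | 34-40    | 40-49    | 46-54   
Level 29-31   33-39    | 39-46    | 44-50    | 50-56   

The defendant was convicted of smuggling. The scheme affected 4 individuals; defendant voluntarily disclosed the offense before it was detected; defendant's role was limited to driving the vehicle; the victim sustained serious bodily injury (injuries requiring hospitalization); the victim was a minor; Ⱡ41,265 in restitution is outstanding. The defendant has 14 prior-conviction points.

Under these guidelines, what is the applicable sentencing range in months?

Base offense level for smuggling: 24.
§1 applies: 24 − 1 = 23.
§2 applies: 23 + 1 = 24.
§3 does not apply.
§4 applies (level before this adjustment is 24 ≥ 23, so +6): 24 + 6 = 30.
§5 applies: 30 − 2 = 28.
§6 applies (level before this adjustment is 28 ≥ 19, so +3): 28 + 3 = 31.
Final offense level: 31.
Criminal history: 14 prior points → Category D (13+).
Level 31 falls in the 29-31 band.
Grid: Level 29-31 × Category D = 50-56 months.

50-56 months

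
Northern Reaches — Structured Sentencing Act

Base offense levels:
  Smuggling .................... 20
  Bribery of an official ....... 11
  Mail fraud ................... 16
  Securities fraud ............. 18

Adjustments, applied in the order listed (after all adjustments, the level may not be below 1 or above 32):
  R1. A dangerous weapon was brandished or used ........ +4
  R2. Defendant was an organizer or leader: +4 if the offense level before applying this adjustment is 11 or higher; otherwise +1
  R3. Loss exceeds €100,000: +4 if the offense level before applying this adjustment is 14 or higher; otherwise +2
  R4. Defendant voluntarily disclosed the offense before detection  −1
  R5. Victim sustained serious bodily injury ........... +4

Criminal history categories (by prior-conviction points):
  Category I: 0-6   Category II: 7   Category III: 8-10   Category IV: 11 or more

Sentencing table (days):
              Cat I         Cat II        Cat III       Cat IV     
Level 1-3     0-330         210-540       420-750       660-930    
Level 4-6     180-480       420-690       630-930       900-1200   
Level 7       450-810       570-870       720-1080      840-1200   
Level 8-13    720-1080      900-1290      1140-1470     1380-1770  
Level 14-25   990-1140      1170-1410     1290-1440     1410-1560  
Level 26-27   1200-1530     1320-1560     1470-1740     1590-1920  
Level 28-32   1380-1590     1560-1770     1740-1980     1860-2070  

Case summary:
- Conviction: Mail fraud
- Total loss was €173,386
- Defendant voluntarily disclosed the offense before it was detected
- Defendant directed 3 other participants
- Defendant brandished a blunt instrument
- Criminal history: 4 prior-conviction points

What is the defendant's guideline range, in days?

Base offense level for mail fraud: 16.
R1 applies: 16 + 4 = 20.
R2 applies (level before this adjustment is 20 ≥ 11, so +4): 20 + 4 = 24.
R3 applies (level before this adjustment is 24 ≥ 14, so +4): 24 + 4 = 28.
R4 applies: 28 − 1 = 27.
Final offense level: 27.
Criminal history: 4 prior points → Category I (0-6).
Level 27 falls in the 26-27 band.
Grid: Level 26-27 × Category I = 1200-1530 days.

1200-1530 days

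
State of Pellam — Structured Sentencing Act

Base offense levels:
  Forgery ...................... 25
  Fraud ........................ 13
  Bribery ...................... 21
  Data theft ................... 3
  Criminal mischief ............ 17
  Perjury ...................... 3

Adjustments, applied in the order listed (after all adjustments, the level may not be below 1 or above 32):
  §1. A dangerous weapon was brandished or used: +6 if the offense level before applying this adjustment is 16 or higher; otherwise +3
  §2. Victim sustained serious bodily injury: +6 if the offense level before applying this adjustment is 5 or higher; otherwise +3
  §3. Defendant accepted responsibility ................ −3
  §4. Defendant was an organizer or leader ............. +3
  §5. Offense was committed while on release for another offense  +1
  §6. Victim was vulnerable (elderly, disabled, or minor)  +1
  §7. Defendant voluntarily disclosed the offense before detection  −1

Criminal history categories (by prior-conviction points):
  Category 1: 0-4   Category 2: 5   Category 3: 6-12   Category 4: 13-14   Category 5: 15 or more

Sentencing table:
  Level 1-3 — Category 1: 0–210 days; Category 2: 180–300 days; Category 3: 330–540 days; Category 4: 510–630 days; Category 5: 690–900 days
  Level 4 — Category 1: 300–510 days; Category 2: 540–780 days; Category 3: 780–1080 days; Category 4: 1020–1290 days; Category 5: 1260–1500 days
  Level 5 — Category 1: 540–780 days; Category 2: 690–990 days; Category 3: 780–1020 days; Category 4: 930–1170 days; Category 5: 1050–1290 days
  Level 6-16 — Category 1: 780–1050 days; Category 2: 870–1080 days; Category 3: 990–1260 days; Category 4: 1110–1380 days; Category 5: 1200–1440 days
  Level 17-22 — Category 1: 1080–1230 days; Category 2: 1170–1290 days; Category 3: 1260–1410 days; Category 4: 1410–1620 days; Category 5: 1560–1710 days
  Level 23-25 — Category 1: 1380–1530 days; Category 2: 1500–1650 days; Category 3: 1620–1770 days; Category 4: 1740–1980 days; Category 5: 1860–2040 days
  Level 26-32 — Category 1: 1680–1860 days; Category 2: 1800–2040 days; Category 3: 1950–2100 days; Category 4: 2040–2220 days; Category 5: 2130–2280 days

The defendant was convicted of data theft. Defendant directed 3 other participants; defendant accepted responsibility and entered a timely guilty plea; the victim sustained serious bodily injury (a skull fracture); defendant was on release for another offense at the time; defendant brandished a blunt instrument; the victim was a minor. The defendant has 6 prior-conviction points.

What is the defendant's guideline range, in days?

990-1260 days

Base offense level for data theft: 3.
§1 applies (level before this adjustment is 3 < 16, so +3): 3 + 3 = 6.
§2 applies (level before this adjustment is 6 ≥ 5, so +6): 6 + 6 = 12.
§3 applies: 12 − 3 = 9.
§4 applies: 9 + 3 = 12.
§5 applies: 12 + 1 = 13.
§6 applies: 13 + 1 = 14.
Final offense level: 14.
Criminal history: 6 prior points → Category 3 (6-12).
Level 14 falls in the 6-16 band.
Grid: Level 6-16 × Category 3 = 990-1260 days.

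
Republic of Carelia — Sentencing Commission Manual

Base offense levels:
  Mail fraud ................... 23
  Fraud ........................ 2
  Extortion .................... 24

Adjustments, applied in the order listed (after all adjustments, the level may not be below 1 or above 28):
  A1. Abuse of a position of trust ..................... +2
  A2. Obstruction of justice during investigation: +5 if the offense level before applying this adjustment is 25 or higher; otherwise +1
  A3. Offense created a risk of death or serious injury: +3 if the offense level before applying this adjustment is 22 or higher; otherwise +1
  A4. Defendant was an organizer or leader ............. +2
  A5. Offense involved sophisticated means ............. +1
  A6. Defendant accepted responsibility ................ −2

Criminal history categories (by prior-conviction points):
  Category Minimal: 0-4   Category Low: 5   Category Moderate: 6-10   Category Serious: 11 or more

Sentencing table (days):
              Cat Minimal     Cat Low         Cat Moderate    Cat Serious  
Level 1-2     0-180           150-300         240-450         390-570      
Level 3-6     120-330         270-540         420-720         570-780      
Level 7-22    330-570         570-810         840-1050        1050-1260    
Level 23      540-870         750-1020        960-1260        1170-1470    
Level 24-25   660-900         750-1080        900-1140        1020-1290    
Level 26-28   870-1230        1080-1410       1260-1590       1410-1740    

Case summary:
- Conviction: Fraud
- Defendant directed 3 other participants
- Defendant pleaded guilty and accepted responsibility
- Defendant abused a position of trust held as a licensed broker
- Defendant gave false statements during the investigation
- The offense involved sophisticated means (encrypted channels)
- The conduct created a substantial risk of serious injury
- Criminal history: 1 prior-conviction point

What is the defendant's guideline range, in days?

330-570 days

Base offense level for fraud: 2.
A1 applies: 2 + 2 = 4.
A2 applies (level before this adjustment is 4 < 25, so +1): 4 + 1 = 5.
A3 applies (level before this adjustment is 5 < 22, so +1): 5 + 1 = 6.
A4 applies: 6 + 2 = 8.
A5 applies: 8 + 1 = 9.
A6 applies: 9 − 2 = 7.
Final offense level: 7.
Criminal history: 1 prior point → Category Minimal (0-4).
Level 7 falls in the 7-22 band.
Grid: Level 7-22 × Category Minimal = 330-570 days.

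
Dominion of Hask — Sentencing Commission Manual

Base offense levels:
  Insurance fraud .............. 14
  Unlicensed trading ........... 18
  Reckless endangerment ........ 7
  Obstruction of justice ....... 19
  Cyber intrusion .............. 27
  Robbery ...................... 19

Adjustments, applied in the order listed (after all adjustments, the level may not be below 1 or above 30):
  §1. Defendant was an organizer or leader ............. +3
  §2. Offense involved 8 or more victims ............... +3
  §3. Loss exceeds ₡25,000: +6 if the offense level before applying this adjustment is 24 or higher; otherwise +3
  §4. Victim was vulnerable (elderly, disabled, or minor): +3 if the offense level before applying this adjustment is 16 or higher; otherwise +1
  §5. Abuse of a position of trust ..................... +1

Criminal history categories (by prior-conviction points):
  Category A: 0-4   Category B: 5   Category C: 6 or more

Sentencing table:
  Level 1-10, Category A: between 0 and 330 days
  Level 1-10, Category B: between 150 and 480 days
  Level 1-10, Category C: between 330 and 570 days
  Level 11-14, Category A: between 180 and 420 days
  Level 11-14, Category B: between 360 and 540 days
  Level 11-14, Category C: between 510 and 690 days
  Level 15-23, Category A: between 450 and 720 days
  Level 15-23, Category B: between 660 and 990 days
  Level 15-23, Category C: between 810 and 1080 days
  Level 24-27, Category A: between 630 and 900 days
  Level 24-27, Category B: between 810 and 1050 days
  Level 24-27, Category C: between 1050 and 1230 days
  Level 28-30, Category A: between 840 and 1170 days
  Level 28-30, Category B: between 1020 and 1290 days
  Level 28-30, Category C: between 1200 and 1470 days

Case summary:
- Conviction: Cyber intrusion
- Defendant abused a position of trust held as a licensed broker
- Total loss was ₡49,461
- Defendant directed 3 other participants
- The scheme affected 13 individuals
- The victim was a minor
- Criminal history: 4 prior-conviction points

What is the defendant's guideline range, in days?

Base offense level for cyber intrusion: 27.
§1 applies: 27 + 3 = 30.
§2 applies: 30 + 3 = 33.
§3 applies (level before this adjustment is 33 ≥ 24, so +6): 33 + 6 = 39.
§4 applies (level before this adjustment is 39 ≥ 16, so +3): 39 + 3 = 42.
§5 applies: 42 + 1 = 43.
Level 43 exceeds the maximum of 30; capped at 30.
Final offense level: 30.
Criminal history: 4 prior points → Category A (0-4).
Level 30 falls in the 28-30 band.
Grid: Level 28-30 × Category A = 840-1170 days.

840-1170 days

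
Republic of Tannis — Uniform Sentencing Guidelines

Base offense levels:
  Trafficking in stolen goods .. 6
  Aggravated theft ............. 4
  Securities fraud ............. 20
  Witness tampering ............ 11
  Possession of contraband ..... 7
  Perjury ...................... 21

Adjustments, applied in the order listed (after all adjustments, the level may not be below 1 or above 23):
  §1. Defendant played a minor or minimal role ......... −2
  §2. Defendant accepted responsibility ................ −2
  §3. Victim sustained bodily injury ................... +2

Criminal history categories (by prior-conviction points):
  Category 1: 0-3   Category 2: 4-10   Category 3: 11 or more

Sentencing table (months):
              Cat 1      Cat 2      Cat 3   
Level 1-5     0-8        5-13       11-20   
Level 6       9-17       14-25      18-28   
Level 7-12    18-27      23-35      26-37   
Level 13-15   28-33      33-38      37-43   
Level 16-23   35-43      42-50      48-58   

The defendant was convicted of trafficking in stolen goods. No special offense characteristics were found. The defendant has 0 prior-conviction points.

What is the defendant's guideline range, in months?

9-17 months

Base offense level for trafficking in stolen goods: 6.
Final offense level: 6.
Criminal history: 0 prior points → Category 1 (0-3).
Level 6 falls in the 6 band.
Grid: Level 6 × Category 1 = 9-17 months.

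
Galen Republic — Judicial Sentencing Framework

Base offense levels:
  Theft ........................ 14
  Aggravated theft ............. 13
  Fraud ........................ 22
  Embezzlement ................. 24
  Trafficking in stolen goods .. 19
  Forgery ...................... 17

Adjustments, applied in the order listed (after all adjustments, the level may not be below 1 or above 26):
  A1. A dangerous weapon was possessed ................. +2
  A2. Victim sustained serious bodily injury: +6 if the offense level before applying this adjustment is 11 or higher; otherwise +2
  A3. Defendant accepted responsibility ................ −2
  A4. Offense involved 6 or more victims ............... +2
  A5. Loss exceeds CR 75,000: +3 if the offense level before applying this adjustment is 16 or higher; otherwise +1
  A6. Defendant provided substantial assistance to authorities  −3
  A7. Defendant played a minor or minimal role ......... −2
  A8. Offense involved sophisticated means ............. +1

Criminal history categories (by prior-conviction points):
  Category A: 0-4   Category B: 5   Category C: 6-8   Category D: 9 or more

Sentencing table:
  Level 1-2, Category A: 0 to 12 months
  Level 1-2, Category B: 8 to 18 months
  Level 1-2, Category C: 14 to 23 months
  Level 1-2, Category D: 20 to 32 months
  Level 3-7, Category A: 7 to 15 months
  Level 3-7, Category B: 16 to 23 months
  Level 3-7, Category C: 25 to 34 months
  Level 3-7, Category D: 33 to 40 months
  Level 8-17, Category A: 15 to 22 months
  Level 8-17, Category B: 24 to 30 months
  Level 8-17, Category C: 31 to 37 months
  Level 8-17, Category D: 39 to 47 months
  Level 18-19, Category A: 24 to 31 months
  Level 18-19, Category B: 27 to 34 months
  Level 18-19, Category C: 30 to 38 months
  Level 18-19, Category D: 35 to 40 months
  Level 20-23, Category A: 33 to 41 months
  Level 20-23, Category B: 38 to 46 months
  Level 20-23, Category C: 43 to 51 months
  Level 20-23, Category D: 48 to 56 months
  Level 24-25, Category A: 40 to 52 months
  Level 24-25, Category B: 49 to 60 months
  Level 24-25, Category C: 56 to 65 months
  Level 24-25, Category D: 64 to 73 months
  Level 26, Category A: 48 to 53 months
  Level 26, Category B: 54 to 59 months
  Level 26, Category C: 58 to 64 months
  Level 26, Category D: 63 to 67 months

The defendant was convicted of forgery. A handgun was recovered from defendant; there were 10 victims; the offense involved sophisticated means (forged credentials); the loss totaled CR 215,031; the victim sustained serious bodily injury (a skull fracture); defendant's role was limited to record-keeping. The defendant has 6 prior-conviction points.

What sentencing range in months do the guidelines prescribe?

Base offense level for forgery: 17.
A1 applies: 17 + 2 = 19.
A2 applies (level before this adjustment is 19 ≥ 11, so +6): 19 + 6 = 25.
A3 does not apply.
A4 applies: 25 + 2 = 27.
A5 applies (level before this adjustment is 27 ≥ 16, so +3): 27 + 3 = 30.
A7 applies: 30 − 2 = 28.
A8 applies: 28 + 1 = 29.
Level 29 exceeds the maximum of 26; capped at 26.
Final offense level: 26.
Criminal history: 6 prior points → Category C (6-8).
Level 26 falls in the 26 band.
Grid: Level 26 × Category C = 58-64 months.

58-64 months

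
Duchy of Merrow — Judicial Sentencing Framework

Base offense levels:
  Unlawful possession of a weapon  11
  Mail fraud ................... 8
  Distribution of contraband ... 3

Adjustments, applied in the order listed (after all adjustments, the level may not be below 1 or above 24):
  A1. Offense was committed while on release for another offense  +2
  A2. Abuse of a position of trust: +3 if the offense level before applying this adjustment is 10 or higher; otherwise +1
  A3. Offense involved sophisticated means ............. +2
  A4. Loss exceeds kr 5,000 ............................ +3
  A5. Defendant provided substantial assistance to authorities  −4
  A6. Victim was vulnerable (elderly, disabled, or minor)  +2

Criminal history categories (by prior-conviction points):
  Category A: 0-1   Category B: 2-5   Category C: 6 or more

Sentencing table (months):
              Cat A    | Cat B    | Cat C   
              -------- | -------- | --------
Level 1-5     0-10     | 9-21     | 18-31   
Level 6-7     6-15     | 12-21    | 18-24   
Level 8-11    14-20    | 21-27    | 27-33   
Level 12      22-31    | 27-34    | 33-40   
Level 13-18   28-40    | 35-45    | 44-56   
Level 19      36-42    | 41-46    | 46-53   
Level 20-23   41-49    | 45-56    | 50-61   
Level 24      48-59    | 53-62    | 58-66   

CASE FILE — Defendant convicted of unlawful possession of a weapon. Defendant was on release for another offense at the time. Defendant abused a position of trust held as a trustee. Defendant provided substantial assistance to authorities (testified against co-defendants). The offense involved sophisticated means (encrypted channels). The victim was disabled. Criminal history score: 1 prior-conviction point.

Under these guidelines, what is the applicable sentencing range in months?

28-40 months

Base offense level for unlawful possession of a weapon: 11.
A1 applies: 11 + 2 = 13.
A2 applies (level before this adjustment is 13 ≥ 10, so +3): 13 + 3 = 16.
A3 applies: 16 + 2 = 18.
A5 applies: 18 − 4 = 14.
A6 applies: 14 + 2 = 16.
Final offense level: 16.
Criminal history: 1 prior point → Category A (0-1).
Level 16 falls in the 13-18 band.
Grid: Level 13-18 × Category A = 28-40 months.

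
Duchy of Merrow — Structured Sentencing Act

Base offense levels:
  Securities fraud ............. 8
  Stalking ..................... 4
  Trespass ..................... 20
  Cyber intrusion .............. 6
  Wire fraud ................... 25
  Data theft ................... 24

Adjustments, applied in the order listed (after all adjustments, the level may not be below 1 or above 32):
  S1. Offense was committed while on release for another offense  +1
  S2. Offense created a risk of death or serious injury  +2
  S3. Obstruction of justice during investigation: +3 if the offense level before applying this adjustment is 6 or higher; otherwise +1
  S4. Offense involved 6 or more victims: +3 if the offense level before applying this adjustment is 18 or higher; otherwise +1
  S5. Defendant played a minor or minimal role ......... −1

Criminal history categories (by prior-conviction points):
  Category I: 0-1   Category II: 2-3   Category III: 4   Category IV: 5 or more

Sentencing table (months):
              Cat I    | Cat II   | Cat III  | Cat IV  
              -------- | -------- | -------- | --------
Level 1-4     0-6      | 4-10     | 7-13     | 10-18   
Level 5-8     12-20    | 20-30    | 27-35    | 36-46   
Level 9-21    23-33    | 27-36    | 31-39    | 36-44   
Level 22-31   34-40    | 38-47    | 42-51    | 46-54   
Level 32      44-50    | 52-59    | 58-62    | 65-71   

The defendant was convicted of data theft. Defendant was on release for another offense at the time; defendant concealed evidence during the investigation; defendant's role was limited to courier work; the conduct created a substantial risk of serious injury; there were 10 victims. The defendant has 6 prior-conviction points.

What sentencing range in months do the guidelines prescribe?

Base offense level for data theft: 24.
S1 applies: 24 + 1 = 25.
S2 applies: 25 + 2 = 27.
S3 applies (level before this adjustment is 27 ≥ 6, so +3): 27 + 3 = 30.
S4 applies (level before this adjustment is 30 ≥ 18, so +3): 30 + 3 = 33.
S5 applies: 33 − 1 = 32.
Final offense level: 32.
Criminal history: 6 prior points → Category IV (5+).
Level 32 falls in the 32 band.
Grid: Level 32 × Category IV = 65-71 months.

65-71 months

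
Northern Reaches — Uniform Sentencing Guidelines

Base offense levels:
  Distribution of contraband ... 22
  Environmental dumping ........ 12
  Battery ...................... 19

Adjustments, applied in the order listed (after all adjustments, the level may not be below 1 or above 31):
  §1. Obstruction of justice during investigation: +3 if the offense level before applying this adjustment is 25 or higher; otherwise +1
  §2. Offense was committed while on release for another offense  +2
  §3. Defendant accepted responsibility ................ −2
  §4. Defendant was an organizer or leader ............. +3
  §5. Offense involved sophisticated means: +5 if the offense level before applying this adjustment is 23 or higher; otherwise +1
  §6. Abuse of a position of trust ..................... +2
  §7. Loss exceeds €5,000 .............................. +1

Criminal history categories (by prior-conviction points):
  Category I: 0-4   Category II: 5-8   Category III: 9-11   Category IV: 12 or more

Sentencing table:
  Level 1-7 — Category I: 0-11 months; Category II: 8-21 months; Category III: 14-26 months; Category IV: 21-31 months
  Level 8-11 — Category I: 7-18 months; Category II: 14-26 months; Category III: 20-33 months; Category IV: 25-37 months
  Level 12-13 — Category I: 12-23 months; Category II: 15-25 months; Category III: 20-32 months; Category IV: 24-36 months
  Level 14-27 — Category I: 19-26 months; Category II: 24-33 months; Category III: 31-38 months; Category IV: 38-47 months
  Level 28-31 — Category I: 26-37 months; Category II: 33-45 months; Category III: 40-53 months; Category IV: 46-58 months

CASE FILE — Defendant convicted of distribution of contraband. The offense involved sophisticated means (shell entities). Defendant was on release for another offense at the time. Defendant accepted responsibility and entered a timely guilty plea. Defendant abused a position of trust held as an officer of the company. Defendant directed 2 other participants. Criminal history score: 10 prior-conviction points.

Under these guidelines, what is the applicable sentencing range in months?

Base offense level for distribution of contraband: 22.
§2 applies: 22 + 2 = 24.
§3 applies: 24 − 2 = 22.
§4 applies: 22 + 3 = 25.
§5 applies (level before this adjustment is 25 ≥ 23, so +5): 25 + 5 = 30.
§6 applies: 30 + 2 = 32.
§7 does not apply.
Level 32 exceeds the maximum of 31; capped at 31.
Final offense level: 31.
Criminal history: 10 prior points → Category III (9-11).
Level 31 falls in the 28-31 band.
Grid: Level 28-31 × Category III = 40-53 months.

40-53 months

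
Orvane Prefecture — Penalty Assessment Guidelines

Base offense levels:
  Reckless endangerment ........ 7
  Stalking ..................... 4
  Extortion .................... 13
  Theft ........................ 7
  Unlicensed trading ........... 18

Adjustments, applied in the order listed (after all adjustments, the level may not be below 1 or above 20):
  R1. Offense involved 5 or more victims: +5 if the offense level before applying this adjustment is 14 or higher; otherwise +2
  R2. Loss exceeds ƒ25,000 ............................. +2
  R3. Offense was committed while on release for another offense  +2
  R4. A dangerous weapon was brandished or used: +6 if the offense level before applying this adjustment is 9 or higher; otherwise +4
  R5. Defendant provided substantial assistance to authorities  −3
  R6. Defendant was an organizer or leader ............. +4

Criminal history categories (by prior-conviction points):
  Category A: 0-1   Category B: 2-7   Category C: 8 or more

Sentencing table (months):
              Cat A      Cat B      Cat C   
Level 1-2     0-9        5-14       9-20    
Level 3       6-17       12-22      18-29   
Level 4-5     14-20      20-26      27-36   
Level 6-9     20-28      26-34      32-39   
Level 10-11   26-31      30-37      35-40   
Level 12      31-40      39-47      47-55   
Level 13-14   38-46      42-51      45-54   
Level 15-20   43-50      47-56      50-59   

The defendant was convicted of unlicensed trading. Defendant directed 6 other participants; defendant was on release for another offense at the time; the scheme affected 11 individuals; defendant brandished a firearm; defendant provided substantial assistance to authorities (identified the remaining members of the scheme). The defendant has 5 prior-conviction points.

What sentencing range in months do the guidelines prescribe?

Base offense level for unlicensed trading: 18.
R1 applies (level before this adjustment is 18 ≥ 14, so +5): 18 + 5 = 23.
R3 applies: 23 + 2 = 25.
R4 applies (level before this adjustment is 25 ≥ 9, so +6): 25 + 6 = 31.
R5 applies: 31 − 3 = 28.
R6 applies: 28 + 4 = 32.
Level 32 exceeds the maximum of 20; capped at 20.
Final offense level: 20.
Criminal history: 5 prior points → Category B (2-7).
Level 20 falls in the 15-20 band.
Grid: Level 15-20 × Category B = 47-56 months.

47-56 months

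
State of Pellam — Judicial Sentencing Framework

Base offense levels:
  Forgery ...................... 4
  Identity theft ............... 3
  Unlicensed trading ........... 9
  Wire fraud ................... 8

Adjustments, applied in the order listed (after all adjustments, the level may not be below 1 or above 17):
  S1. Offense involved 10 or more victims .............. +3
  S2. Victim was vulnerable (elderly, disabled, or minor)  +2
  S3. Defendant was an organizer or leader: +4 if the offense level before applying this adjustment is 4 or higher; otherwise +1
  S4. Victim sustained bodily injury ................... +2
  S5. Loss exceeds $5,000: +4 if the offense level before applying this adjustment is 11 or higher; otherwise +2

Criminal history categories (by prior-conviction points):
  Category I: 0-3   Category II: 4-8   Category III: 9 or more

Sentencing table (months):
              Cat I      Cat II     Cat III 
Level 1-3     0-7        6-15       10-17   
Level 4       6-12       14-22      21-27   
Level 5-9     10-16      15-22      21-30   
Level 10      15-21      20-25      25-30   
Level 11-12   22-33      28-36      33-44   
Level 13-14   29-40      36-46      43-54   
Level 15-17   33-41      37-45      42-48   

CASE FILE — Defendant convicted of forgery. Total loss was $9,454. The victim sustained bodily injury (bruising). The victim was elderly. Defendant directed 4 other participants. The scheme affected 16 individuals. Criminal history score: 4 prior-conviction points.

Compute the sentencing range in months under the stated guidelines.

Base offense level for forgery: 4.
S1 applies: 4 + 3 = 7.
S2 applies: 7 + 2 = 9.
S3 applies (level before this adjustment is 9 ≥ 4, so +4): 9 + 4 = 13.
S4 applies: 13 + 2 = 15.
S5 applies (level before this adjustment is 15 ≥ 11, so +4): 15 + 4 = 19.
Level 19 exceeds the maximum of 17; capped at 17.
Final offense level: 17.
Criminal history: 4 prior points → Category II (4-8).
Level 17 falls in the 15-17 band.
Grid: Level 15-17 × Category II = 37-45 months.

37-45 months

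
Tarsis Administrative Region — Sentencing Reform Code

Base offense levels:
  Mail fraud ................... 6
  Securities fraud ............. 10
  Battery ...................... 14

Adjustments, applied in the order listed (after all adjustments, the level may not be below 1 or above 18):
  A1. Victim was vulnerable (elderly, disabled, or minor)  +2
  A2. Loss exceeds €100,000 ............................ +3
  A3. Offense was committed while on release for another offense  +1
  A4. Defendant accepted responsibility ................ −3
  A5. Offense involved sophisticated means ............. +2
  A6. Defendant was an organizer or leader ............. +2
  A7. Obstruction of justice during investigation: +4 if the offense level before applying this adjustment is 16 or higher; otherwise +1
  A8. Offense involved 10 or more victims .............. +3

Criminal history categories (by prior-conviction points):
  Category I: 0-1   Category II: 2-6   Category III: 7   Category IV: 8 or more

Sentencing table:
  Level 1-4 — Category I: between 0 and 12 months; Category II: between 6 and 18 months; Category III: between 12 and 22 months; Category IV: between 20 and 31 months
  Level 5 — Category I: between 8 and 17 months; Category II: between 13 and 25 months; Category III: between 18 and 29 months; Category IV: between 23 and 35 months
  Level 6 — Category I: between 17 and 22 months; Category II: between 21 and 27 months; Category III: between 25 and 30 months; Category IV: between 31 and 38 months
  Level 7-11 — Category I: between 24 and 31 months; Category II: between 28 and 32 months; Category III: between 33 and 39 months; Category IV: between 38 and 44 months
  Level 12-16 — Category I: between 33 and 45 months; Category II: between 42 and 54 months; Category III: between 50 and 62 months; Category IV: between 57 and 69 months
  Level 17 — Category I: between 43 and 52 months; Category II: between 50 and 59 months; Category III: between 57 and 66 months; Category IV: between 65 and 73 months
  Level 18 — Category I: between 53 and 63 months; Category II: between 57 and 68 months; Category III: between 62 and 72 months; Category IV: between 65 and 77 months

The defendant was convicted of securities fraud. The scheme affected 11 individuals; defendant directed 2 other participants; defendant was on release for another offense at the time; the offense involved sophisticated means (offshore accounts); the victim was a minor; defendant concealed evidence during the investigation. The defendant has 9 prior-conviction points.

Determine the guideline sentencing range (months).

Base offense level for securities fraud: 10.
A1 applies: 10 + 2 = 12.
A3 applies: 12 + 1 = 13.
A5 applies: 13 + 2 = 15.
A6 applies: 15 + 2 = 17.
A7 applies (level before this adjustment is 17 ≥ 16, so +4): 17 + 4 = 21.
A8 applies: 21 + 3 = 24.
Level 24 exceeds the maximum of 18; capped at 18.
Final offense level: 18.
Criminal history: 9 prior points → Category IV (8+).
Level 18 falls in the 18 band.
Grid: Level 18 × Category IV = 65-77 months.

65-77 months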